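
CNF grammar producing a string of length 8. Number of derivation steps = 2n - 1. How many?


Chomsky Normal Form derivation:
String length n = 8
Each step either:
  - Splits a nonterminal into two (n-1 such steps)
  - Converts a nonterminal to terminal (n such steps)
Total = (n-1) + n = 2n - 1
= 2(8) - 1
= 16 - 1
= 15

15


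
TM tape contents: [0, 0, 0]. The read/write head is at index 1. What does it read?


Tape: [0, 0, 0]
Positions: 0 1 2
Values:    0 0 0
Head at position 1
tape[1] = 0

0


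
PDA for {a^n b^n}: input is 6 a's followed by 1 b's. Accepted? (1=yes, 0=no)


Language requires equal numbers of a's and b's
PDA pushes for each 'a', pops for each 'b'
Number of a's = 6
Number of b's = 1
6 != 1 -> Reject

0


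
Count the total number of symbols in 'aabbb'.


String: 'aabbb'
Counting characters:
  'a' appears 2 time(s)
  'b' appears 3 time(s)
Total length = 2 + 3 = 5

5


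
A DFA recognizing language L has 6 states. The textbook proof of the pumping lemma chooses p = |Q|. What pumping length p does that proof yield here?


Pumping lemma for regular languages (standard proof):
Take p = |Q|, the number of DFA states.
Any string of length >= |Q| passes through |Q|+1 states while reading its first |Q| symbols,
so by pigeonhole some state repeats, giving the loop that can be pumped.
Here |Q| = 6
Therefore the proof uses p = 6

6


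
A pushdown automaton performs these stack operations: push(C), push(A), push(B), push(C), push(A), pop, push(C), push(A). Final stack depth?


Tracing stack operations:
  push(C) -> stack = [C], depth=1
  push(A) -> stack = [C,A], depth=2
  push(B) -> stack = [C,A,B], depth=3
  push(C) -> stack = [C,A,B,C], depth=4
  push(A) -> stack = [C,A,B,C,A], depth=5
  pop -> removed A, stack = [C,A,B,C], depth=4
  push(C) -> stack = [C,A,B,C,C], depth=5
  push(A) -> stack = [C,A,B,C,C,A], depth=6
Final depth = 6

6


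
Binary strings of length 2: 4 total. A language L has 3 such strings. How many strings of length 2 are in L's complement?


Alphabet: {0,1}
String length: 2
Total strings of length 2 = 2^2 = 4
Strings in L = 3
Complement = total - |L|
= 4 - 3
= 1

1


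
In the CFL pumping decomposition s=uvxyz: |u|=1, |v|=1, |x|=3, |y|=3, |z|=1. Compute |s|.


|s| = |u| + |v| + |x| + |y| + |z|
= 1 + 1 + 3 + 3 + 1
= 2 + 3 + 4
= 5 + 4
= 9

9


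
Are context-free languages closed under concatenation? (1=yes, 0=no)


CFL closure properties:
  Closed under: union, concatenation, Kleene star
  NOT closed under: intersection, complement
Operation 'concatenation' is in closed list -> Yes (closed)

1


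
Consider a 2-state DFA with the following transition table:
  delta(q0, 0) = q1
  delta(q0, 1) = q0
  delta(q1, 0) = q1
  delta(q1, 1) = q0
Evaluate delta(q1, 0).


Looking up transition function:
delta(q1, 0) in the table
Row: q1, Column: 0
Result: q1

q1


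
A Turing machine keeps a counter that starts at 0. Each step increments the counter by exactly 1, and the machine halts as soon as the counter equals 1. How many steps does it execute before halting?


Counter starts at 0. Counting sequence:
  Step 1: counter = 1
Counter reached 1 -> halt
Total steps = 1

1


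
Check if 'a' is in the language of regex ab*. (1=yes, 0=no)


Pattern: ab*
String: 'a'
Pattern requires: exactly one 'a' followed by zero or more 'b's
First char is 'a' -> OK
Rest '': all b's? Yes
Result: 1

1


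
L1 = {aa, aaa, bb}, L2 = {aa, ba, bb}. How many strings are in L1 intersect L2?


L1 = {aa, aaa, bb}
L2 = {aa, ba, bb}
Checking each string in L1 against L2:
  'aa': in L2? Yes
  'aaa': in L2? No
  'bb': in L2? Yes
Intersection = {aa, bb}
|L1 ∩ L2| = 2

2


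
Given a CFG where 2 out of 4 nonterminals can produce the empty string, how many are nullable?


Nonterminals: {S, A, B, C}
A nonterminal is nullable if it can derive epsilon
Counting nullable nonterminals: 2
Total nullable = 2

2


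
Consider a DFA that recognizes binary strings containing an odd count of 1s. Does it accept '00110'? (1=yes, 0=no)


DFA has 2 states: q_even (start, accept=no) and q_odd
Processing string '00110' character by character:
  Position 0: read '0', 1-count=0 -> q_even (no change)
  Position 1: read '0', 1-count=0 -> q_even (no change)
  Position 2: read '1', 1-count=1 -> q_odd
  Position 3: read '1', 1-count=2 -> q_even
  Position 4: read '0', 1-count=2 -> q_even (no change)
Final state: q_even, total 1s = 2 (even); the DFA requires an odd count -> reject

0


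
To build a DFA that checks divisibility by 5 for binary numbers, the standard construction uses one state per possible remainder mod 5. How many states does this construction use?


Divisibility by 5 is tracked via the remainder mod 5: 0, 1, ..., 4
The construction assigns one state to each remainder
Number of remainders = 5

5


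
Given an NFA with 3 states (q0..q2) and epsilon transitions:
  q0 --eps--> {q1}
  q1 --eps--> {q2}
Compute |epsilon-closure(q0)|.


Starting from q0
Initialize closure = {q0}
Follow epsilon from q0 -> add q1
Follow epsilon from q1 -> add q2
Final closure: {q0, q1, q2}
Size = 3

3


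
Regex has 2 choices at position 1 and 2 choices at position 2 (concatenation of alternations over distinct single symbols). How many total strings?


First group: 2 alternatives
Second group: 2 alternatives
Concatenation: each choice from group 1 pairs with each from group 2
Total = 2 x 2 = 4

4


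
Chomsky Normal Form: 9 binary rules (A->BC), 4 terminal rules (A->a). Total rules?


CNF allows two rule forms:
  A -> BC (binary): 9 rules
  A -> a (terminal): 4 rules
Total = 9 + 4 = 13

13


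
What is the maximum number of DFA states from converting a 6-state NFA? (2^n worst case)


NFA has 6 states
Subset construction: each DFA state = subset of NFA states
Maximum subsets = 2^6
2^6 = 64

64


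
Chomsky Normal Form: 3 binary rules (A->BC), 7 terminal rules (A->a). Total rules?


CNF allows two rule forms:
  A -> BC (binary): 3 rules
  A -> a (terminal): 7 rules
Total = 3 + 7 = 10

10


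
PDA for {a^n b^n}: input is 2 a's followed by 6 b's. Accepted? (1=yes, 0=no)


Language requires equal numbers of a's and b's
PDA pushes for each 'a', pops for each 'b'
Number of a's = 2
Number of b's = 6
2 != 6 -> Reject

0


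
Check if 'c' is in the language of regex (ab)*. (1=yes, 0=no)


Pattern: (ab)*
String: 'c'
Pattern requires: zero or more repetitions of 'ab'
Length 1 is odd -> cannot be (ab)* -> no match
Result: 0

0


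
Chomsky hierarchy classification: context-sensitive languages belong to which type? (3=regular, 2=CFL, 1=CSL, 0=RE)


Chomsky hierarchy levels:
  Type 3: Regular (DFA/NFA/regex)
  Type 2: Context-free (PDA)
  Type 1: Context-sensitive
  Type 0: Recursively enumerable (TM)
'context-sensitive' corresponds to Type 1

1


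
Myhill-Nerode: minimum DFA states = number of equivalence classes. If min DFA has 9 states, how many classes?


Myhill-Nerode theorem:
Number of equivalence classes = number of states in minimal DFA
Minimal DFA states = 9
Therefore equivalence classes = 9

9


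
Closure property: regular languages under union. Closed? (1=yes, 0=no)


Regular languages are closed under:
- Union (DFA product construction)
- Intersection (DFA product construction)
- Complement (swap accept/reject states)
- Concatenation (NFA construction)
- Kleene star (NFA construction)
union is in this list
Therefore: closed

1


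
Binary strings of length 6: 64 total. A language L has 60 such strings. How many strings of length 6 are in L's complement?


Alphabet: {0,1}
String length: 6
Total strings of length 6 = 2^6 = 64
Strings in L = 60
Complement = total - |L|
= 64 - 60
= 4

4


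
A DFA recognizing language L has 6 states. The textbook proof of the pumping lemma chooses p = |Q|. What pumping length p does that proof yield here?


Pumping lemma for regular languages (standard proof):
Take p = |Q|, the number of DFA states.
Any string of length >= |Q| passes through |Q|+1 states while reading its first |Q| symbols,
so by pigeonhole some state repeats, giving the loop that can be pumped.
Here |Q| = 6
Therefore the proof uses p = 6

6


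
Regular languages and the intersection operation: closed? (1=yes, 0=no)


Regular languages are closed under all standard operations:
- Union: Yes (product construction)
- Intersection: Yes (product construction)
- Complement: Yes (swap accept/reject)
- Concatenation: Yes (NFA construction)
Operation: intersection -> Closed

1


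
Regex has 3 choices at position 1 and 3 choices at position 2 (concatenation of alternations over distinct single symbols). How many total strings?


First group: 3 alternatives
Second group: 3 alternatives
Concatenation: each choice from group 1 pairs with each from group 2
Total = 3 x 3 = 9

9


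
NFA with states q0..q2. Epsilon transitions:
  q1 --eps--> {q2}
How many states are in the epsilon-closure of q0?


Starting from q0
Initialize closure = {q0}
q0 has no outgoing epsilon transitions -> nothing to add
Final closure: {q0}
Size = 1

1


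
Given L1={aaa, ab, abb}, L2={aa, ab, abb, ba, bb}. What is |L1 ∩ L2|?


L1 = {aaa, ab, abb}
L2 = {aa, ab, abb, ba, bb}
Checking each string in L1 against L2:
  'aaa': in L2? No
  'ab': in L2? Yes
  'abb': in L2? Yes
Intersection = {ab, abb}
|L1 ∩ L2| = 2

2


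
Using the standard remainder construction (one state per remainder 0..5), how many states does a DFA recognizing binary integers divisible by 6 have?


Divisibility by 6 is tracked via the remainder mod 6: 0, 1, ..., 5
The construction assigns one state to each remainder
Number of remainders = 6

6


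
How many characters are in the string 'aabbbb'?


String: 'aabbbb'
Counting characters:
  'a' appears 2 time(s)
  'b' appears 4 time(s)
Total length = 2 + 4 = 6

6


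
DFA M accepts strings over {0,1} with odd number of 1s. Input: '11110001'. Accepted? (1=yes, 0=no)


DFA has 2 states: q_even (start, accept=no) and q_odd
Processing string '11110001' character by character:
  Position 0: read '1', 1-count=1 -> q_odd
  Position 1: read '1', 1-count=2 -> q_even
  Position 2: read '1', 1-count=3 -> q_odd
  Position 3: read '1', 1-count=4 -> q_even
  Position 4: read '0', 1-count=4 -> q_even (no change)
  Position 5: read '0', 1-count=4 -> q_even (no change)
  Position 6: read '0', 1-count=4 -> q_even (no change)
  Position 7: read '1', 1-count=5 -> q_odd
Final state: q_odd, total 1s = 5 (odd); the DFA requires an odd count -> accept

1


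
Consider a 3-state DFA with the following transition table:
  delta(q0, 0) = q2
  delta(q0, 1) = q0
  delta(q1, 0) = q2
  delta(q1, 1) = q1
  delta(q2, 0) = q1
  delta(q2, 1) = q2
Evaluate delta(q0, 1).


Looking up transition function:
delta(q0, 1) in the table
Row: q0, Column: 1
Result: q0

q0


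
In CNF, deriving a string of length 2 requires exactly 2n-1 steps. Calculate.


Chomsky Normal Form derivation:
String length n = 2
Each step either:
  - Splits a nonterminal into two (n-1 such steps)
  - Converts a nonterminal to terminal (n such steps)
Total = (n-1) + n = 2n - 1
= 2(2) - 1
= 4 - 1
= 3

3


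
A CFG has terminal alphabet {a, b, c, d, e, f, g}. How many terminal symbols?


Terminal symbols: a, b, c, d, e, f, g
Counting each: a (#1), b (#2), c (#3), d (#4), e (#5), f (#6), g (#7)
Total = 7

7


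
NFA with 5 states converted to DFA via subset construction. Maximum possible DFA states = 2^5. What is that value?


NFA has 5 states
Subset construction: each DFA state = subset of NFA states
Maximum subsets = 2^5
2^5 = 32

32


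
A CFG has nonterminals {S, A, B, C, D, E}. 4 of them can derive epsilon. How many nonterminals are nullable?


Nonterminals: {S, A, B, C, D, E}
A nonterminal is nullable if it can derive epsilon
Counting nullable nonterminals: 4
Total nullable = 4

4


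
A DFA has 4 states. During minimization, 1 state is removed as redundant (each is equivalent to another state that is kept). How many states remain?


Original DFA: 4 states
Redundant states removed: 1
Minimized states = original - removed
= 4 - 1
= 3

3


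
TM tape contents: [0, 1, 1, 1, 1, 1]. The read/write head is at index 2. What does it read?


Tape: [0, 1, 1, 1, 1, 1]
Positions: 0 1 2 3 4 5
Values:    0 1 1 1 1 1
Head at position 2
tape[2] = 1

1


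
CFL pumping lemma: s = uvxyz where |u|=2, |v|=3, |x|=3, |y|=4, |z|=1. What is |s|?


|s| = |u| + |v| + |x| + |y| + |z|
= 2 + 3 + 3 + 4 + 1
= 5 + 3 + 5
= 8 + 5
= 13

13


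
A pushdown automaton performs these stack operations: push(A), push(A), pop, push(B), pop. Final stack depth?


Tracing stack operations:
  push(A) -> stack = [A], depth=1
  push(A) -> stack = [A,A], depth=2
  pop -> removed A, stack = [A], depth=1
  push(B) -> stack = [A,B], depth=2
  pop -> removed B, stack = [A], depth=1
Final depth = 1

1


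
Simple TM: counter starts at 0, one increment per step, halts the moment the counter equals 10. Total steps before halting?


Counter starts at 0. Counting sequence:
  Step 1: counter = 1
  Step 2: counter = 2
  Step 3: counter = 3
  Step 4: counter = 4
  Step 5: counter = 5
  Step 6: counter = 6
  ...
  Step 10: counter = 10
Counter reached 10 -> halt
Total steps = 10

10


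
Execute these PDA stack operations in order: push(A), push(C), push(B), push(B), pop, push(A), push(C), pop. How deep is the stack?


Tracing stack operations:
  push(A) -> stack = [A], depth=1
  push(C) -> stack = [A,C], depth=2
  push(B) -> stack = [A,C,B], depth=3
  push(B) -> stack = [A,C,B,B], depth=4
  pop -> removed B, stack = [A,C,B], depth=3
  push(A) -> stack = [A,C,B,A], depth=4
  push(C) -> stack = [A,C,B,A,C], depth=5
  pop -> removed C, stack = [A,C,B,A], depth=4
Final depth = 4

4


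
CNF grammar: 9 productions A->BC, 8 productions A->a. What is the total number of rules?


CNF allows two rule forms:
  A -> BC (binary): 9 rules
  A -> a (terminal): 8 rules
Total = 9 + 8 = 17

17


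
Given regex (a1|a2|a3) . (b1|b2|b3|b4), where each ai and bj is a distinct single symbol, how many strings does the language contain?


First group: 3 alternatives
Second group: 4 alternatives
Concatenation: each choice from group 1 pairs with each from group 2
Total = 3 x 4 = 12

12


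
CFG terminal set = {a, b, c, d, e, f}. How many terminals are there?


Terminal symbols: a, b, c, d, e, f
Counting each: a (#1), b (#2), c (#3), d (#4), e (#5), f (#6)
Total = 6

6


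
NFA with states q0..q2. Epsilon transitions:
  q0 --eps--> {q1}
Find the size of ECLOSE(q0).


Starting from q0
Initialize closure = {q0}
Follow epsilon from q0 -> add q1
Final closure: {q0, q1}
Size = 2

2


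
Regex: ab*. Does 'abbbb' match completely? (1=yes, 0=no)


Pattern: ab*
String: 'abbbb'
Pattern requires: exactly one 'a' followed by zero or more 'b's
First char is 'a' -> OK
Rest 'bbbb': all b's? Yes
Result: 1

1


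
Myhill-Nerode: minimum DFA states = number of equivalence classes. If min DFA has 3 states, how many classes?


Myhill-Nerode theorem:
Number of equivalence classes = number of states in minimal DFA
Minimal DFA states = 3
Therefore equivalence classes = 3

3


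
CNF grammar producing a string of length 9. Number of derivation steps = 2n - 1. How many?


Chomsky Normal Form derivation:
String length n = 9
Each step either:
  - Splits a nonterminal into two (n-1 such steps)
  - Converts a nonterminal to terminal (n such steps)
Total = (n-1) + n = 2n - 1
= 2(9) - 1
= 18 - 1
= 17

17


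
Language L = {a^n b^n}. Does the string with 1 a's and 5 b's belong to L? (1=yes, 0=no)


Language requires equal numbers of a's and b's
PDA pushes for each 'a', pops for each 'b'
Number of a's = 1
Number of b's = 5
1 != 5 -> Reject

0


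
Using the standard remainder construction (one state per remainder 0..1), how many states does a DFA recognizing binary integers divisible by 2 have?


Divisibility by 2 is tracked via the remainder mod 2: 0, 1, ..., 1
The construction assigns one state to each remainder
Number of remainders = 2

2


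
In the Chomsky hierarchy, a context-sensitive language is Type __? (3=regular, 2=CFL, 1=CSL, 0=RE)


Chomsky hierarchy levels:
  Type 3: Regular (DFA/NFA/regex)
  Type 2: Context-free (PDA)
  Type 1: Context-sensitive
  Type 0: Recursively enumerable (TM)
'context-sensitive' corresponds to Type 1

1


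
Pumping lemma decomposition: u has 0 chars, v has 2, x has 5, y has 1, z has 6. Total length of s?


|s| = |u| + |v| + |x| + |y| + |z|
= 0 + 2 + 5 + 1 + 6
= 2 + 5 + 7
= 7 + 7
= 14

14


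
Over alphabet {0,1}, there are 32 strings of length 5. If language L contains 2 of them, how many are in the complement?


Alphabet: {0,1}
String length: 5
Total strings of length 5 = 2^5 = 32
Strings in L = 2
Complement = total - |L|
= 32 - 2
= 30

30


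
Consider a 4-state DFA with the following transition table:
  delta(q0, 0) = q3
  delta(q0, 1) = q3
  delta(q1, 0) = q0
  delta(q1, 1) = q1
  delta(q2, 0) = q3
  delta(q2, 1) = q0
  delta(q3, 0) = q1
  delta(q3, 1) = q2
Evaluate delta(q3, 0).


Looking up transition function:
delta(q3, 0) in the table
Row: q3, Column: 0
Result: q1

q1


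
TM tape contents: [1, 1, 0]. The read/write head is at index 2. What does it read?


Tape: [1, 1, 0]
Positions: 0 1 2
Values:    1 1 0
Head at position 2
tape[2] = 0

0


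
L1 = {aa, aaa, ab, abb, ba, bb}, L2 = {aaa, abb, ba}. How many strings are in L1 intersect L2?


L1 = {aa, aaa, ab, abb, ba, bb}
L2 = {aaa, abb, ba}
Checking each string in L1 against L2:
  'aa': in L2? No
  'aaa': in L2? Yes
  'ab': in L2? No
  'abb': in L2? Yes
  'ba': in L2? Yes
  'bb': in L2? No
Intersection = {aaa, abb, ba}
|L1 ∩ L2| = 3

3


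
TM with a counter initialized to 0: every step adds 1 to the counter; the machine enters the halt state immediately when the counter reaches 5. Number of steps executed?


Counter starts at 0. Counting sequence:
  Step 1: counter = 1
  Step 2: counter = 2
  Step 3: counter = 3
  Step 4: counter = 4
  Step 5: counter = 5
Counter reached 5 -> halt
Total steps = 5

5


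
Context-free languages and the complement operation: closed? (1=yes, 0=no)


CFL closure properties:
  Closed under: union, concatenation, Kleene star
  NOT closed under: intersection, complement
Operation 'complement' is in not-closed list -> No (not closed)

0


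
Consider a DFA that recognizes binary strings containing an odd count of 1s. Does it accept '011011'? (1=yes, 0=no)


DFA has 2 states: q_even (start, accept=no) and q_odd
Processing string '011011' character by character:
  Position 0: read '0', 1-count=0 -> q_even (no change)
  Position 1: read '1', 1-count=1 -> q_odd
  Position 2: read '1', 1-count=2 -> q_even
  Position 3: read '0', 1-count=2 -> q_even (no change)
  Position 4: read '1', 1-count=3 -> q_odd
  Position 5: read '1', 1-count=4 -> q_even
Final state: q_even, total 1s = 4 (even); the DFA requires an odd count -> reject

0


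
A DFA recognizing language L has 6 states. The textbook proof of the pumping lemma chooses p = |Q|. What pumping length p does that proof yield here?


Pumping lemma for regular languages (standard proof):
Take p = |Q|, the number of DFA states.
Any string of length >= |Q| passes through |Q|+1 states while reading its first |Q| symbols,
so by pigeonhole some state repeats, giving the loop that can be pumped.
Here |Q| = 6
Therefore the proof uses p = 6

6


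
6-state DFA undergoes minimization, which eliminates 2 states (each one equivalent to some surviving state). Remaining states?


Original DFA: 6 states
Redundant states removed: 2
Minimized states = original - removed
= 6 - 2
= 4

4


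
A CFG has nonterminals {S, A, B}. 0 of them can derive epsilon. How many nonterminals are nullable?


Nonterminals: {S, A, B}
A nonterminal is nullable if it can derive epsilon
Counting nullable nonterminals: 0
Total nullable = 0

0


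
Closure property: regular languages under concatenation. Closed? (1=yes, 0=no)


Regular languages are closed under:
- Union (DFA product construction)
- Intersection (DFA product construction)
- Complement (swap accept/reject states)
- Concatenation (NFA construction)
- Kleene star (NFA construction)
concatenation is in this list
Therefore: closed

1


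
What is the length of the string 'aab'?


String: 'aab'
Counting characters:
  'a' appears 2 time(s)
  'b' appears 1 time(s)
Total length = 2 + 1 = 3

3


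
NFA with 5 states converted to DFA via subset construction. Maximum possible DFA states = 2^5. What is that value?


NFA has 5 states
Subset construction: each DFA state = subset of NFA states
Maximum subsets = 2^5
2^5 = 32

32


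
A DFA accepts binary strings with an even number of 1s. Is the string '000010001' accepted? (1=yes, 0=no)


DFA has 2 states: q_even (start, accept=yes) and q_odd
Processing string '000010001' character by character:
  Position 0: read '0', 1-count=0 -> q_even (no change)
  Position 1: read '0', 1-count=0 -> q_even (no change)
  Position 2: read '0', 1-count=0 -> q_even (no change)
  Position 3: read '0', 1-count=0 -> q_even (no change)
  Position 4: read '1', 1-count=1 -> q_odd
  Position 5: read '0', 1-count=1 -> q_odd (no change)
  Position 6: read '0', 1-count=1 -> q_odd (no change)
  Position 7: read '0', 1-count=1 -> q_odd (no change)
  Position 8: read '1', 1-count=2 -> q_even
Final state: q_even, total 1s = 2 (even); the DFA requires an even count -> accept

1


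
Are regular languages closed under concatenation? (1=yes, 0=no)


Regular languages are closed under:
- Union (DFA product construction)
- Intersection (DFA product construction)
- Complement (swap accept/reject states)
- Concatenation (NFA construction)
- Kleene star (NFA construction)
concatenation is in this list
Therefore: closed

1


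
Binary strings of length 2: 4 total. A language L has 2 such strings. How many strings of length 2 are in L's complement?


Alphabet: {0,1}
String length: 2
Total strings of length 2 = 2^2 = 4
Strings in L = 2
Complement = total - |L|
= 4 - 2
= 2

2


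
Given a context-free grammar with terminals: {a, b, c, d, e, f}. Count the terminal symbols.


Terminal symbols: a, b, c, d, e, f
Counting each: a (#1), b (#2), c (#3), d (#4), e (#5), f (#6)
Total = 6

6


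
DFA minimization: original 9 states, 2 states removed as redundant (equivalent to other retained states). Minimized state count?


Original DFA: 9 states
Redundant states removed: 2
Minimized states = original - removed
= 9 - 2
= 7

7


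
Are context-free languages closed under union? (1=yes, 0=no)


CFL closure properties:
  Closed under: union, concatenation, Kleene star
  NOT closed under: intersection, complement
Operation 'union' is in closed list -> Yes (closed)

1


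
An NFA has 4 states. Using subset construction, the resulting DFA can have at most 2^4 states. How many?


NFA has 4 states
Subset construction: each DFA state = subset of NFA states
Maximum subsets = 2^4
2^4 = 16

16


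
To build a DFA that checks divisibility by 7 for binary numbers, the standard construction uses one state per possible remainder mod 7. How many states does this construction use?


Divisibility by 7 is tracked via the remainder mod 7: 0, 1, ..., 6
The construction assigns one state to each remainder
Number of remainders = 7

7


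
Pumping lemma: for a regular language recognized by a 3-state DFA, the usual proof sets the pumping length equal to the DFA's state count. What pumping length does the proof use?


Pumping lemma for regular languages (standard proof):
Take p = |Q|, the number of DFA states.
Any string of length >= |Q| passes through |Q|+1 states while reading its first |Q| symbols,
so by pigeonhole some state repeats, giving the loop that can be pumped.
Here |Q| = 3
Therefore the proof uses p = 3

3


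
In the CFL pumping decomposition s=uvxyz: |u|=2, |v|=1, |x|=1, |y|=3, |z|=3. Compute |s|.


|s| = |u| + |v| + |x| + |y| + |z|
= 2 + 1 + 1 + 3 + 3
= 3 + 1 + 6
= 4 + 6
= 10

10


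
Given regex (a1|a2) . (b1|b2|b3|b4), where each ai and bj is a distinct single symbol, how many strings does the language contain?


First group: 2 alternatives
Second group: 4 alternatives
Concatenation: each choice from group 1 pairs with each from group 2
Total = 2 x 4 = 8

8


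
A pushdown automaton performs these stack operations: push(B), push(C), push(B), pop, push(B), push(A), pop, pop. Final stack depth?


Tracing stack operations:
  push(B) -> stack = [B], depth=1
  push(C) -> stack = [B,C], depth=2
  push(B) -> stack = [B,C,B], depth=3
  pop -> removed B, stack = [B,C], depth=2
  push(B) -> stack = [B,C,B], depth=3
  push(A) -> stack = [B,C,B,A], depth=4
  pop -> removed A, stack = [B,C,B], depth=3
  pop -> removed B, stack = [B,C], depth=2
Final depth = 2

2


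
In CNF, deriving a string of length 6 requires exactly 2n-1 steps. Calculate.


Chomsky Normal Form derivation:
String length n = 6
Each step either:
  - Splits a nonterminal into two (n-1 such steps)
  - Converts a nonterminal to terminal (n such steps)
Total = (n-1) + n = 2n - 1
= 2(6) - 1
= 12 - 1
= 11

11


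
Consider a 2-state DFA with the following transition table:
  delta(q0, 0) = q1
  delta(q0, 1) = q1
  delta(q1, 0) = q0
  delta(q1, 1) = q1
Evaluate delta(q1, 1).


Looking up transition function:
delta(q1, 1) in the table
Row: q1, Column: 1
Result: q1

q1


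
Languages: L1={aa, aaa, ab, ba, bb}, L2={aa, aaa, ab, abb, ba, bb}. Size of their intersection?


L1 = {aa, aaa, ab, ba, bb}
L2 = {aa, aaa, ab, abb, ba, bb}
Checking each string in L1 against L2:
  'aa': in L2? Yes
  'aaa': in L2? Yes
  'ab': in L2? Yes
  'ba': in L2? Yes
  'bb': in L2? Yes
Intersection = {aa, aaa, ab, ba, bb}
|L1 ∩ L2| = 5

5


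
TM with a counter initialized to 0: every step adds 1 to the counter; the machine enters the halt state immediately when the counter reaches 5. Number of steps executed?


Counter starts at 0. Counting sequence:
  Step 1: counter = 1
  Step 2: counter = 2
  Step 3: counter = 3
  Step 4: counter = 4
  Step 5: counter = 5
Counter reached 5 -> halt
Total steps = 5

5


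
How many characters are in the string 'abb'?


String: 'abb'
Counting characters:
  'a' appears 1 time(s)
  'b' appears 2 time(s)
Total length = 1 + 2 = 3

3


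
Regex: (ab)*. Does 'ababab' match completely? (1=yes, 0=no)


Pattern: (ab)*
String: 'ababab'
Pattern requires: zero or more repetitions of 'ab'
Pairs: ['ab', 'ab', 'ab']
All pairs are 'ab'? Yes
Result: 1

1


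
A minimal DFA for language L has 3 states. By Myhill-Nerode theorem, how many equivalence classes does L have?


Myhill-Nerode theorem:
Number of equivalence classes = number of states in minimal DFA
Minimal DFA states = 3
Therefore equivalence classes = 3

3


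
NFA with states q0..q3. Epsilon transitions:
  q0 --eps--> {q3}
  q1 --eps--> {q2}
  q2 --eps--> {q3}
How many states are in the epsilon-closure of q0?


Starting from q0
Initialize closure = {q0}
Follow epsilon from q0 -> add q3
Final closure: {q0, q3}
Size = 2

2


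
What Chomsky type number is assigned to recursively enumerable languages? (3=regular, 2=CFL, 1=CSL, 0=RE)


Chomsky hierarchy levels:
  Type 3: Regular (DFA/NFA/regex)
  Type 2: Context-free (PDA)
  Type 1: Context-sensitive
  Type 0: Recursively enumerable (TM)
'recursively enumerable' corresponds to Type 0

0


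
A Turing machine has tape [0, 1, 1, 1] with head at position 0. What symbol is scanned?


Tape: [0, 1, 1, 1]
Positions: 0 1 2 3
Values:    0 1 1 1
Head at position 0
tape[0] = 0

0


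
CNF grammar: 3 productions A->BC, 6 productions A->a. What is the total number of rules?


CNF allows two rule forms:
  A -> BC (binary): 3 rules
  A -> a (terminal): 6 rules
Total = 3 + 6 = 9

9


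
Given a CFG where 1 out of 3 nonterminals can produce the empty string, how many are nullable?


Nonterminals: {S, A, B}
A nonterminal is nullable if it can derive epsilon
Counting nullable nonterminals: 1
Total nullable = 1

1


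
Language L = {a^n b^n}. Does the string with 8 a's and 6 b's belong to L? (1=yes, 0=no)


Language requires equal numbers of a's and b's
PDA pushes for each 'a', pops for each 'b'
Number of a's = 8
Number of b's = 6
8 != 6 -> Reject

0


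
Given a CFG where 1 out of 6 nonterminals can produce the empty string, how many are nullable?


Nonterminals: {S, A, B, C, D, E}
A nonterminal is nullable if it can derive epsilon
Counting nullable nonterminals: 1
Total nullable = 1

1


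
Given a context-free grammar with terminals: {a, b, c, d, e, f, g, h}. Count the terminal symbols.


Terminal symbols: a, b, c, d, e, f, g, h
Counting each: a (#1), b (#2), c (#3), d (#4), e (#5), f (#6), g (#7), h (#8)
Total = 8

8


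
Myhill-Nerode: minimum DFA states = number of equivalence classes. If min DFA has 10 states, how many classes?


Myhill-Nerode theorem:
Number of equivalence classes = number of states in minimal DFA
Minimal DFA states = 10
Therefore equivalence classes = 10

10


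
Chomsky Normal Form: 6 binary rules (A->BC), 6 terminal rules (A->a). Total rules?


CNF allows two rule forms:
  A -> BC (binary): 6 rules
  A -> a (terminal): 6 rules
Total = 6 + 6 = 12

12


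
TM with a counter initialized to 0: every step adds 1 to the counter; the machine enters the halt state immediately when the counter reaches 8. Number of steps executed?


Counter starts at 0. Counting sequence:
  Step 1: counter = 1
  Step 2: counter = 2
  Step 3: counter = 3
  Step 4: counter = 4
  Step 5: counter = 5
  Step 6: counter = 6
  Step 7: counter = 7
  Step 8: counter = 8
Counter reached 8 -> halt
Total steps = 8

8


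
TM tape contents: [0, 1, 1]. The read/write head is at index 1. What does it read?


Tape: [0, 1, 1]
Positions: 0 1 2
Values:    0 1 1
Head at position 1
tape[1] = 1

1


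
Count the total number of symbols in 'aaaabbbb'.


String: 'aaaabbbb'
Counting characters:
  'a' appears 4 time(s)
  'b' appears 4 time(s)
Total length = 4 + 4 = 8

8


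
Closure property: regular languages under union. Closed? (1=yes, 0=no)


Regular languages are closed under:
- Union (DFA product construction)
- Intersection (DFA product construction)
- Complement (swap accept/reject states)
- Concatenation (NFA construction)
- Kleene star (NFA construction)
union is in this list
Therefore: closed

1


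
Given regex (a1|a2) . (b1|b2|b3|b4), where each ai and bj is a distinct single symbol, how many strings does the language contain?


First group: 2 alternatives
Second group: 4 alternatives
Concatenation: each choice from group 1 pairs with each from group 2
Total = 2 x 4 = 8

8


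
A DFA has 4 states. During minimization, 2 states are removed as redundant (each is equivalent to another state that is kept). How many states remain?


Original DFA: 4 states
Redundant states removed: 2
Minimized states = original - removed
= 4 - 2
= 2

2


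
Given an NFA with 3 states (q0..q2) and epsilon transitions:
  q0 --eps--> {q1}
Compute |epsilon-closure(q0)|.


Starting from q0
Initialize closure = {q0}
Follow epsilon from q0 -> add q1
Final closure: {q0, q1}
Size = 2

2


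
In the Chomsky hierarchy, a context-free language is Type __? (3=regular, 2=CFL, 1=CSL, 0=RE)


Chomsky hierarchy levels:
  Type 3: Regular (DFA/NFA/regex)
  Type 2: Context-free (PDA)
  Type 1: Context-sensitive
  Type 0: Recursively enumerable (TM)
'context-free' corresponds to Type 2

2


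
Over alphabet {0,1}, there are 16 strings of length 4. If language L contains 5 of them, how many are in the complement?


Alphabet: {0,1}
String length: 4
Total strings of length 4 = 2^4 = 16
Strings in L = 5
Complement = total - |L|
= 16 - 5
= 11

11


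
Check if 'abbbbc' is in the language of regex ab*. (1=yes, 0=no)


Pattern: ab*
String: 'abbbbc'
Pattern requires: exactly one 'a' followed by zero or more 'b's
First char is 'a' -> OK
Rest 'bbbbc': all b's? No
Result: 0

0


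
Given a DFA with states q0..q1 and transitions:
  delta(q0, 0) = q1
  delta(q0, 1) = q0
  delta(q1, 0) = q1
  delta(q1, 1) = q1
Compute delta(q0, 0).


Looking up transition function:
delta(q0, 0) in the table
Row: q0, Column: 0
Result: q1

q1


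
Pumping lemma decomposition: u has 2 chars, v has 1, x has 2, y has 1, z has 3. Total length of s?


|s| = |u| + |v| + |x| + |y| + |z|
= 2 + 1 + 2 + 1 + 3
= 3 + 2 + 4
= 5 + 4
= 9

9


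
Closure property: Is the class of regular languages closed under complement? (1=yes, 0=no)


Regular languages are closed under all standard operations:
- Union: Yes (product construction)
- Intersection: Yes (product construction)
- Complement: Yes (swap accept/reject)
- Concatenation: Yes (NFA construction)
Operation: complement -> Closed

1


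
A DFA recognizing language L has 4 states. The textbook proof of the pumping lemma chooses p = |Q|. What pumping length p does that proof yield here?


Pumping lemma for regular languages (standard proof):
Take p = |Q|, the number of DFA states.
Any string of length >= |Q| passes through |Q|+1 states while reading its first |Q| symbols,
so by pigeonhole some state repeats, giving the loop that can be pumped.
Here |Q| = 4
Therefore the proof uses p = 4

4


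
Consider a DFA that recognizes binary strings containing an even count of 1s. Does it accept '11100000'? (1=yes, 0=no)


DFA has 2 states: q_even (start, accept=yes) and q_odd
Processing string '11100000' character by character:
  Position 0: read '1', 1-count=1 -> q_odd
  Position 1: read '1', 1-count=2 -> q_even
  Position 2: read '1', 1-count=3 -> q_odd
  Position 3: read '0', 1-count=3 -> q_odd (no change)
  Position 4: read '0', 1-count=3 -> q_odd (no change)
  Position 5: read '0', 1-count=3 -> q_odd (no change)
  Position 6: read '0', 1-count=3 -> q_odd (no change)
  Position 7: read '0', 1-count=3 -> q_odd (no change)
Final state: q_odd, total 1s = 3 (odd); the DFA requires an even count -> reject

0


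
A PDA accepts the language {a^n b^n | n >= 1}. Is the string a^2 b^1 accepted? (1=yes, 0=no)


Language requires equal numbers of a's and b's
PDA pushes for each 'a', pops for each 'b'
Number of a's = 2
Number of b's = 1
2 != 1 -> Reject

0


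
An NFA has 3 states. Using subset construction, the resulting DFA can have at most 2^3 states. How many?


NFA has 3 states
Subset construction: each DFA state = subset of NFA states
Maximum subsets = 2^3
2^3 = 8

8


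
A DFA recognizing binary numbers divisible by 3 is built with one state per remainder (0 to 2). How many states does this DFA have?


Divisibility by 3 is tracked via the remainder mod 3: 0, 1, ..., 2
The construction assigns one state to each remainder
Number of remainders = 3

3


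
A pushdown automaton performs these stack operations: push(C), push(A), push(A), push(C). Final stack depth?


Tracing stack operations:
  push(C) -> stack = [C], depth=1
  push(A) -> stack = [C,A], depth=2
  push(A) -> stack = [C,A,A], depth=3
  push(C) -> stack = [C,A,A,C], depth=4
Final depth = 4

4


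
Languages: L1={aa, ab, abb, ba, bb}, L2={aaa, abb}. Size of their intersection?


L1 = {aa, ab, abb, ba, bb}
L2 = {aaa, abb}
Checking each string in L1 against L2:
  'aa': in L2? No
  'ab': in L2? No
  'abb': in L2? Yes
  'ba': in L2? No
  'bb': in L2? No
Intersection = {abb}
|L1 ∩ L2| = 1

1


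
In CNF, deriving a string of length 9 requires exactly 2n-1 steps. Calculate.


Chomsky Normal Form derivation:
String length n = 9
Each step either:
  - Splits a nonterminal into two (n-1 such steps)
  - Converts a nonterminal to terminal (n such steps)
Total = (n-1) + n = 2n - 1
= 2(9) - 1
= 18 - 1
= 17

17


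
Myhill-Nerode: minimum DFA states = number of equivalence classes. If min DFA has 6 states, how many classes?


Myhill-Nerode theorem:
Number of equivalence classes = number of states in minimal DFA
Minimal DFA states = 6
Therefore equivalence classes = 6

6


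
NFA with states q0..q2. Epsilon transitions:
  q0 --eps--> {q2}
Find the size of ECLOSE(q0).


Starting from q0
Initialize closure = {q0}
Follow epsilon from q0 -> add q2
Final closure: {q0, q2}
Size = 2

2


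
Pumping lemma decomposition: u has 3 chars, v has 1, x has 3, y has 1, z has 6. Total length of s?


|s| = |u| + |v| + |x| + |y| + |z|
= 3 + 1 + 3 + 1 + 6
= 4 + 3 + 7
= 7 + 7
= 14

14


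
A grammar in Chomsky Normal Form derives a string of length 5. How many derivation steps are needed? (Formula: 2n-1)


Chomsky Normal Form derivation:
String length n = 5
Each step either:
  - Splits a nonterminal into two (n-1 such steps)
  - Converts a nonterminal to terminal (n such steps)
Total = (n-1) + n = 2n - 1
= 2(5) - 1
= 10 - 1
= 9

9


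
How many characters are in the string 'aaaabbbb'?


String: 'aaaabbbb'
Counting characters:
  'a' appears 4 time(s)
  'b' appears 4 time(s)
Total length = 4 + 4 = 8

8


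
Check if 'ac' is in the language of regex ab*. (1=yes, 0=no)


Pattern: ab*
String: 'ac'
Pattern requires: exactly one 'a' followed by zero or more 'b's
First char is 'a' -> OK
Rest 'c': all b's? No
Result: 0

0


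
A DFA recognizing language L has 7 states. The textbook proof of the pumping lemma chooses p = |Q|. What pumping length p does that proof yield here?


Pumping lemma for regular languages (standard proof):
Take p = |Q|, the number of DFA states.
Any string of length >= |Q| passes through |Q|+1 states while reading its first |Q| symbols,
so by pigeonhole some state repeats, giving the loop that can be pumped.
Here |Q| = 7
Therefore the proof uses p = 7

7


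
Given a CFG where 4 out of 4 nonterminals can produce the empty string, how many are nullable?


Nonterminals: {S, A, B, C}
A nonterminal is nullable if it can derive epsilon
Counting nullable nonterminals: 4
Total nullable = 4

4


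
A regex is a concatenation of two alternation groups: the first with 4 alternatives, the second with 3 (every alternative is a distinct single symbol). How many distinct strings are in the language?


First group: 4 alternatives
Second group: 3 alternatives
Concatenation: each choice from group 1 pairs with each from group 2
Total = 4 x 3 = 12

12


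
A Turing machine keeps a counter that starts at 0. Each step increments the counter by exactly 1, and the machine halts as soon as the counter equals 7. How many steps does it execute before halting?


Counter starts at 0. Counting sequence:
  Step 1: counter = 1
  Step 2: counter = 2
  Step 3: counter = 3
  Step 4: counter = 4
  Step 5: counter = 5
  Step 6: counter = 6
  Step 7: counter = 7
Counter reached 7 -> halt
Total steps = 7

7


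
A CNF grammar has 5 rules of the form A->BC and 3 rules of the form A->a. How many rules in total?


CNF allows two rule forms:
  A -> BC (binary): 5 rules
  A -> a (terminal): 3 rules
Total = 5 + 3 = 8

8


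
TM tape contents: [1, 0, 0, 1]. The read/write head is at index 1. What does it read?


Tape: [1, 0, 0, 1]
Positions: 0 1 2 3
Values:    1 0 0 1
Head at position 1
tape[1] = 0

0


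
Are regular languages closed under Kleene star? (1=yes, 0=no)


Regular languages are closed under:
- Union (DFA product construction)
- Intersection (DFA product construction)
- Complement (swap accept/reject states)
- Concatenation (NFA construction)
- Kleene star (NFA construction)
Kleene star is in this list
Therefore: closed

1


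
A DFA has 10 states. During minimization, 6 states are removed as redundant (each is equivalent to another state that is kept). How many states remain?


Original DFA: 10 states
Redundant states removed: 6
Minimized states = original - removed
= 10 - 6
= 4

4


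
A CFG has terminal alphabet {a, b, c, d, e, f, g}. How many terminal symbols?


Terminal symbols: a, b, c, d, e, f, g
Counting each: a (#1), b (#2), c (#3), d (#4), e (#5), f (#6), g (#7)
Total = 7

7
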